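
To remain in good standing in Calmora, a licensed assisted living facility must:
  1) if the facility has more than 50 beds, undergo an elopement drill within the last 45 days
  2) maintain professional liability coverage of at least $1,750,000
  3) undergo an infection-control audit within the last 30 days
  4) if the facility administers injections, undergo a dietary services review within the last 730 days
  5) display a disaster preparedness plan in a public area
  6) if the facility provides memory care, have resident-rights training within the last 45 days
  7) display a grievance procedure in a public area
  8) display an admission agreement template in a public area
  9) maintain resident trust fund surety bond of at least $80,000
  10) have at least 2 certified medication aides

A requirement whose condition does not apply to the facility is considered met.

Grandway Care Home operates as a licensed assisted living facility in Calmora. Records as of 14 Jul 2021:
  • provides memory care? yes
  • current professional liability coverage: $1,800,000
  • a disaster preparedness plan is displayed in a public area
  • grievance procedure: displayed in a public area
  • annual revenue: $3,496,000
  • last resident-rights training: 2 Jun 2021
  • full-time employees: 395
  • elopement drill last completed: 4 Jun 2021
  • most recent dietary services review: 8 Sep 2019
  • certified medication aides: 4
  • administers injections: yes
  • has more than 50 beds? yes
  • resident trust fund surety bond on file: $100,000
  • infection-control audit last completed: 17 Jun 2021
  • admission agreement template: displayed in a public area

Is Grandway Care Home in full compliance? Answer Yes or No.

Yes

1. condition 'has more than 50 beds' holds; elopement drill 40 days ago vs limit 45 → met
2. professional liability coverage $1,800,000 ≥ $1,750,000 → met
3. infection-control audit 27 days ago vs limit 30 → met
4. condition 'administers injections' holds; dietary services review 675 days ago vs limit 730 → met
5. disaster preparedness plan present → met
6. condition 'provides memory care' holds; resident-rights training 42 days ago vs limit 45 → met
7. grievance procedure present → met
8. admission agreement template present → met
9. resident trust fund surety bond $100,000 ≥ $80,000 → met
10. certified medication aides 4 ≥ 2 → met
All met.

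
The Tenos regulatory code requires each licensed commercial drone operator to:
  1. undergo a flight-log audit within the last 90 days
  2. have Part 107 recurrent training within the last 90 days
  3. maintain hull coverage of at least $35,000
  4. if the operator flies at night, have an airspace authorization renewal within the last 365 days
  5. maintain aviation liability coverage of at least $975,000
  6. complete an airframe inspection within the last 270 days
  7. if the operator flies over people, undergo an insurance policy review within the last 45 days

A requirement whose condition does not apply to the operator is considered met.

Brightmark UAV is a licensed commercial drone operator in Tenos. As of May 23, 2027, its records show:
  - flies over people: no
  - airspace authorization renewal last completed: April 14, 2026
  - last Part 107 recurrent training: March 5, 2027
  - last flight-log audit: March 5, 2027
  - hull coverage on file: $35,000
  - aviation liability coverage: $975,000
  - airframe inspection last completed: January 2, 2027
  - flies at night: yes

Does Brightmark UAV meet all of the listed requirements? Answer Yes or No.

No

1. flight-log audit 79 days ago vs limit 90 → met
2. Part 107 recurrent training 79 days ago vs limit 90 → met
3. hull coverage $35,000 ≥ $35,000 → met
4. condition 'flies at night' holds; airspace authorization renewal 404 days ago vs limit 365 → not met
5. aviation liability coverage $975,000 ≥ $975,000 → met
6. airframe inspection 141 days ago vs limit 270 → met
7. condition 'flies over people' does not hold → requirement n/a → met
Not met: 4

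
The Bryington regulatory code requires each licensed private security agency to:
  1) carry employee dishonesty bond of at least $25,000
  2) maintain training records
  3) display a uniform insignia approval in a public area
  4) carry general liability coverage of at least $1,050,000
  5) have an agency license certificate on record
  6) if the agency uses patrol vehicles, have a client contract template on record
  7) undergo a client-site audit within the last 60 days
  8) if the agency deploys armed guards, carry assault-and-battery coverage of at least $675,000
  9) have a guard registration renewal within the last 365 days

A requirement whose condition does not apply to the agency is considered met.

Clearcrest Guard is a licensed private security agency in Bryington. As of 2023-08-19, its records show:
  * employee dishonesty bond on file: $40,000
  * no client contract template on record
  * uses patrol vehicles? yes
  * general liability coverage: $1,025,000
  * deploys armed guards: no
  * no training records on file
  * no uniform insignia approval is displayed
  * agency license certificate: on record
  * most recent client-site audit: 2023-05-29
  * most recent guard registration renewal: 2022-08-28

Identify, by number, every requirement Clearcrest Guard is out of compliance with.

2, 3, 4, 6, 7

1. employee dishonesty bond $40,000 ≥ $25,000 → met
2. training records absent → not met
3. uniform insignia approval absent → not met
4. general liability coverage $1,025,000 < $1,050,000 → not met
5. agency license certificate present → met
6. condition 'uses patrol vehicles' holds; client contract template absent → not met
7. client-site audit 82 days ago vs limit 60 → not met
8. condition 'deploys armed guards' does not hold → requirement n/a → met
9. guard registration renewal 356 days ago vs limit 365 → met
Not met: 2, 3, 4, 6, 7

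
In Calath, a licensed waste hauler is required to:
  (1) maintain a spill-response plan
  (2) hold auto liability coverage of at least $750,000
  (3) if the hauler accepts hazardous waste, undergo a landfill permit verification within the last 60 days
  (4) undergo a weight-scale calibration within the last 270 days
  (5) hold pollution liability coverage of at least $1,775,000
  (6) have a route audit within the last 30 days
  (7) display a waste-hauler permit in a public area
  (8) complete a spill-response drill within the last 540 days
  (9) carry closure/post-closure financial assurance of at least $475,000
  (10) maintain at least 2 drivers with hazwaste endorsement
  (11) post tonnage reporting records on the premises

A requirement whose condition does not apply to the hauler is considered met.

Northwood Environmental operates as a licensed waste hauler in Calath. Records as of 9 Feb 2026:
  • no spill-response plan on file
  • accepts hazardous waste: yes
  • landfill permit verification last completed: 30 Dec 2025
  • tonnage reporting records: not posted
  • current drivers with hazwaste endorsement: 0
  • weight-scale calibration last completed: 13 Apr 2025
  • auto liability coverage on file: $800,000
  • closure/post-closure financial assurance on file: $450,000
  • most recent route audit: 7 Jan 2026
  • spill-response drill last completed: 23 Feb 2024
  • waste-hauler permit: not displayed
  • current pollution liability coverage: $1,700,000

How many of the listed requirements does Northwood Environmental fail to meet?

9

1. spill-response plan absent → not met
2. auto liability coverage $800,000 ≥ $750,000 → met
3. condition 'accepts hazardous waste' holds; landfill permit verification 41 days ago vs limit 60 → met
4. weight-scale calibration 302 days ago vs limit 270 → not met
5. pollution liability coverage $1,700,000 < $1,775,000 → not met
6. route audit 33 days ago vs limit 30 → not met
7. waste-hauler permit absent → not met
8. spill-response drill 717 days ago vs limit 540 → not met
9. closure/post-closure financial assurance $450,000 < $475,000 → not met
10. drivers with hazwaste endorsement 0 < 2 → not met
11. tonnage reporting records absent → not met
Not met: 9 of 11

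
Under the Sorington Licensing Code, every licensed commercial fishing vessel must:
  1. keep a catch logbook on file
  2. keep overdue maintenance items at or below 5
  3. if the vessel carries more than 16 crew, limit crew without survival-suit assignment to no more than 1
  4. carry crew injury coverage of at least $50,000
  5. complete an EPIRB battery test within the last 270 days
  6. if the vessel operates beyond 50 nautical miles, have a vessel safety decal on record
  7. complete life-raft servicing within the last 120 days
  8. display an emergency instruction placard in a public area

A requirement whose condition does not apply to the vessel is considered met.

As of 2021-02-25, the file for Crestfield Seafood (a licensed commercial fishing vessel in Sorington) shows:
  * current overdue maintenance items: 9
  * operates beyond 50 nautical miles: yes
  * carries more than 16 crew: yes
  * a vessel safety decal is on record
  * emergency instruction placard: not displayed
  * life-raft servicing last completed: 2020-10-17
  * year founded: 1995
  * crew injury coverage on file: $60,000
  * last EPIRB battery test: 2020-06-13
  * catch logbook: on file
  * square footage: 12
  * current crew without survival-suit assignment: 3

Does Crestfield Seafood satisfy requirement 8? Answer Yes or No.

8. emergency instruction placard absent → not met

No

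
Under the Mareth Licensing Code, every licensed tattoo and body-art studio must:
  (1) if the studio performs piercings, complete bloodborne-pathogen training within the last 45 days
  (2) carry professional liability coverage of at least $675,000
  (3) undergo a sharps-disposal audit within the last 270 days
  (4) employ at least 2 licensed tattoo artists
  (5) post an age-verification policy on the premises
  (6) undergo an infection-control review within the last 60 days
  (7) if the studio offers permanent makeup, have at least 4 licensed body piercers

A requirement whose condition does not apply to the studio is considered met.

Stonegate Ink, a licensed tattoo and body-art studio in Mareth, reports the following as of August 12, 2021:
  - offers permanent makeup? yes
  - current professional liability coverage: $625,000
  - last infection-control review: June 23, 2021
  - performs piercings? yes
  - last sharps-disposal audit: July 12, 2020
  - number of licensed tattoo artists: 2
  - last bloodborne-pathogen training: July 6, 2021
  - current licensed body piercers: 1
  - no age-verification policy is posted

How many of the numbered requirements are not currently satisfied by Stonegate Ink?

4

1. condition 'performs piercings' holds; bloodborne-pathogen training 37 days ago vs limit 45 → met
2. professional liability coverage $625,000 < $675,000 → not met
3. sharps-disposal audit 396 days ago vs limit 270 → not met
4. licensed tattoo artists 2 ≥ 2 → met
5. age-verification policy absent → not met
6. infection-control review 50 days ago vs limit 60 → met
7. condition 'offers permanent makeup' holds; licensed body piercers 1 < 4 → not met
Not met: 4 of 7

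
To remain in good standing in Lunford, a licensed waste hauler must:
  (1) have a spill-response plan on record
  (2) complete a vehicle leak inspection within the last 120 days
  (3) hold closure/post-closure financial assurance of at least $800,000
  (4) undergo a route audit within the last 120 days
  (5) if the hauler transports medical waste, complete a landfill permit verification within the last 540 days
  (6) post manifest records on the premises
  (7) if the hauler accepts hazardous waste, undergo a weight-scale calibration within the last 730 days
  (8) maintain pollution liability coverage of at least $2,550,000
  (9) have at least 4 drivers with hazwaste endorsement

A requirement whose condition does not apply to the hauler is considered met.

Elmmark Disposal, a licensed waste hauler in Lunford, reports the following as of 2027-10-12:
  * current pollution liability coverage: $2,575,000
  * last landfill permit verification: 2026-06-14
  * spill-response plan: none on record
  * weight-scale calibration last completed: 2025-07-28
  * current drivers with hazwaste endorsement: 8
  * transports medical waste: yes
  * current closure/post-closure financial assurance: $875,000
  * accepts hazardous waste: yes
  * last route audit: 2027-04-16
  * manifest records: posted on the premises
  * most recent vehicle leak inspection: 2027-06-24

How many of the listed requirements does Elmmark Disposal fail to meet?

1. spill-response plan absent → not met
2. vehicle leak inspection 110 days ago vs limit 120 → met
3. closure/post-closure financial assurance $875,000 ≥ $800,000 → met
4. route audit 179 days ago vs limit 120 → not met
5. condition 'transports medical waste' holds; landfill permit verification 485 days ago vs limit 540 → met
6. manifest records present → met
7. condition 'accepts hazardous waste' holds; weight-scale calibration 806 days ago vs limit 730 → not met
8. pollution liability coverage $2,575,000 ≥ $2,550,000 → met
9. drivers with hazwaste endorsement 8 ≥ 4 → met
Not met: 3 of 9

3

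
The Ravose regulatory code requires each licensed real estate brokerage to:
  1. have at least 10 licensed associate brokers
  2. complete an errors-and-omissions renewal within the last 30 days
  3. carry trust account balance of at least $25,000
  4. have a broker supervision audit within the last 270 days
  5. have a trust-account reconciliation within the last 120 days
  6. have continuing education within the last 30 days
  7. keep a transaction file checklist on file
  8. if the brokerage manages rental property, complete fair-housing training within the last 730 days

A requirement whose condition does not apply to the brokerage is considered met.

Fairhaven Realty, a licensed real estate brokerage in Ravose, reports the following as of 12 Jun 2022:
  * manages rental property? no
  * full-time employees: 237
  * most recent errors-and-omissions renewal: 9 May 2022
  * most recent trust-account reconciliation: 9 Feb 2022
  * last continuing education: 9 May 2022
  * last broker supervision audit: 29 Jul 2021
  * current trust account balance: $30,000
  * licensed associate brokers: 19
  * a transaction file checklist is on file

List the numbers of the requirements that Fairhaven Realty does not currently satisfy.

1. licensed associate brokers 19 ≥ 10 → met
2. errors-and-omissions renewal 34 days ago vs limit 30 → not met
3. trust account balance $30,000 ≥ $25,000 → met
4. broker supervision audit 318 days ago vs limit 270 → not met
5. trust-account reconciliation 123 days ago vs limit 120 → not met
6. continuing education 34 days ago vs limit 30 → not met
7. transaction file checklist present → met
8. condition 'manages rental property' does not hold → requirement n/a → met
Not met: 2, 4, 5, 6

2, 4, 5, 6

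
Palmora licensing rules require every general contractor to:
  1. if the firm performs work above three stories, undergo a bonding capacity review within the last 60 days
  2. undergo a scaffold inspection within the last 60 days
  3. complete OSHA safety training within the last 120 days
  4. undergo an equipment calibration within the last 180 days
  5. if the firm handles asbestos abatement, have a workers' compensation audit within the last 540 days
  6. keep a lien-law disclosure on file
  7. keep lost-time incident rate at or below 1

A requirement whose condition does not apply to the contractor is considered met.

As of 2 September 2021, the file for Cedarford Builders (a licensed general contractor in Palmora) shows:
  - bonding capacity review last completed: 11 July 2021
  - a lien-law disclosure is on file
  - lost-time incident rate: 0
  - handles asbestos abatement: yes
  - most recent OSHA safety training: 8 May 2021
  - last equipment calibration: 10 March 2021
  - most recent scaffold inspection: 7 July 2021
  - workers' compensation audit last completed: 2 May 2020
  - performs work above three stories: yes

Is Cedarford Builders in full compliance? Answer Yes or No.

Yes

1. condition 'performs work above three stories' holds; bonding capacity review 53 days ago vs limit 60 → met
2. scaffold inspection 57 days ago vs limit 60 → met
3. OSHA safety training 117 days ago vs limit 120 → met
4. equipment calibration 176 days ago vs limit 180 → met
5. condition 'handles asbestos abatement' holds; workers' compensation audit 488 days ago vs limit 540 → met
6. lien-law disclosure present → met
7. lost-time incident rate 0 ≤ 1 → met
All met.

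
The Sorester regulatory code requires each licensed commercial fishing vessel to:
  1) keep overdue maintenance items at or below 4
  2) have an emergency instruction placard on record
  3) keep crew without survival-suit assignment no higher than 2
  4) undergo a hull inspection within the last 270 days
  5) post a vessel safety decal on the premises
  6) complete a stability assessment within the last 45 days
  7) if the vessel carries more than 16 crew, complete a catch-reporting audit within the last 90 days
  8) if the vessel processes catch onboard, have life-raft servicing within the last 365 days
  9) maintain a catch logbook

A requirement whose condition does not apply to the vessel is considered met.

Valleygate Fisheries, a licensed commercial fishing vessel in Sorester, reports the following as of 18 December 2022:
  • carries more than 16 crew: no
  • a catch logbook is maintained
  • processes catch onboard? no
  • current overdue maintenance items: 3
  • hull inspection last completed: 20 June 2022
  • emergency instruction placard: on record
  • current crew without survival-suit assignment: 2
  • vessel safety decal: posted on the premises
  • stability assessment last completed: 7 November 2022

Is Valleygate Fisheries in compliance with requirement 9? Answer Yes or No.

Yes

9. catch logbook present → met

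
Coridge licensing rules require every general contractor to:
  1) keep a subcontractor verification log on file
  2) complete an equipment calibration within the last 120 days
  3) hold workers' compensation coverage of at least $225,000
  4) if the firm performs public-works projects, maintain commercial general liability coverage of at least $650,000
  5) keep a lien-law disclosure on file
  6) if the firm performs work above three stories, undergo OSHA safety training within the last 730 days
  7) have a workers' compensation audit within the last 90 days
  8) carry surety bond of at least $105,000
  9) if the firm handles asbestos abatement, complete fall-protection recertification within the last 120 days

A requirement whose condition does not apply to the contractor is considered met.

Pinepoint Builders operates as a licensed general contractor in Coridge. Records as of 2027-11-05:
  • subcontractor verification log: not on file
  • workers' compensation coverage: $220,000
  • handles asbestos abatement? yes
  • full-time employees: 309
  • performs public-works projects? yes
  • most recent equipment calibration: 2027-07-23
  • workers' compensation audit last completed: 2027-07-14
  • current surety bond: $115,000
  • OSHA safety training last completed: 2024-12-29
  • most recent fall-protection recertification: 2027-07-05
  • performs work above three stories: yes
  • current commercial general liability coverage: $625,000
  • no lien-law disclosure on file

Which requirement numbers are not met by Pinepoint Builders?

1. subcontractor verification log absent → not met
2. equipment calibration 105 days ago vs limit 120 → met
3. workers' compensation coverage $220,000 < $225,000 → not met
4. condition 'performs public-works projects' holds; commercial general liability coverage $625,000 < $650,000 → not met
5. lien-law disclosure absent → not met
6. condition 'performs work above three stories' holds; OSHA safety training 1041 days ago vs limit 730 → not met
7. workers' compensation audit 114 days ago vs limit 90 → not met
8. surety bond $115,000 ≥ $105,000 → met
9. condition 'handles asbestos abatement' holds; fall-protection recertification 123 days ago vs limit 120 → not met
Not met: 1, 3, 4, 5, 6, 7, 9

1, 3, 4, 5, 6, 7, 9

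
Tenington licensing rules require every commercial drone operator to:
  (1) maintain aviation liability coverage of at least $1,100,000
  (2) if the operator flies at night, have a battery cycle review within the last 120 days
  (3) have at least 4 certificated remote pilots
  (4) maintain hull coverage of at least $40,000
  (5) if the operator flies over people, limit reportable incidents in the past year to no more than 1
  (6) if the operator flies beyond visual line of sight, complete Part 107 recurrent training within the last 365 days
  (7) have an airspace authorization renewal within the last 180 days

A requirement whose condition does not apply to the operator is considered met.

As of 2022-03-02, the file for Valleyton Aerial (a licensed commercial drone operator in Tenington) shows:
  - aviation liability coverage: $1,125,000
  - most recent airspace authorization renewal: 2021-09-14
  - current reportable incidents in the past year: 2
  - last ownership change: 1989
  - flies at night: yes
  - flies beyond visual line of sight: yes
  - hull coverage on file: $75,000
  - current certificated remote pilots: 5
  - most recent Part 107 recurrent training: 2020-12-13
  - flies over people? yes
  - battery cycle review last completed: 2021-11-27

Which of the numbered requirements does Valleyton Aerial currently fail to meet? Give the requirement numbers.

5, 6

1. aviation liability coverage $1,125,000 ≥ $1,100,000 → met
2. condition 'flies at night' holds; battery cycle review 95 days ago vs limit 120 → met
3. certificated remote pilots 5 ≥ 4 → met
4. hull coverage $75,000 ≥ $40,000 → met
5. condition 'flies over people' holds; reportable incidents in the past year 2 > 1 → not met
6. condition 'flies beyond visual line of sight' holds; Part 107 recurrent training 444 days ago vs limit 365 → not met
7. airspace authorization renewal 169 days ago vs limit 180 → met
Not met: 5, 6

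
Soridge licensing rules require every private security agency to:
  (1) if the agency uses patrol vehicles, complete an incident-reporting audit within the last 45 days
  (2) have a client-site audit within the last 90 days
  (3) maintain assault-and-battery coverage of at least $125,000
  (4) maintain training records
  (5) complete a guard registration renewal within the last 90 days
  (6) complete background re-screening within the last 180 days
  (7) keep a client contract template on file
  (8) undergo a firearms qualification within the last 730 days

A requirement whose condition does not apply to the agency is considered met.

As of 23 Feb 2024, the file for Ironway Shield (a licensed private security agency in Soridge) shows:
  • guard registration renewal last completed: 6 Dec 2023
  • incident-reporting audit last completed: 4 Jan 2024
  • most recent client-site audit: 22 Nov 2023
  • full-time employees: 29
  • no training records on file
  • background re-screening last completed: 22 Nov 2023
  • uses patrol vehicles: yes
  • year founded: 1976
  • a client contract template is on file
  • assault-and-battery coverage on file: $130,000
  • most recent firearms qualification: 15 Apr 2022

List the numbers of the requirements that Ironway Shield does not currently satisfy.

1, 2, 4

1. condition 'uses patrol vehicles' holds; incident-reporting audit 50 days ago vs limit 45 → not met
2. client-site audit 93 days ago vs limit 90 → not met
3. assault-and-battery coverage $130,000 ≥ $125,000 → met
4. training records absent → not met
5. guard registration renewal 79 days ago vs limit 90 → met
6. background re-screening 93 days ago vs limit 180 → met
7. client contract template present → met
8. firearms qualification 679 days ago vs limit 730 → met
Not met: 1, 2, 4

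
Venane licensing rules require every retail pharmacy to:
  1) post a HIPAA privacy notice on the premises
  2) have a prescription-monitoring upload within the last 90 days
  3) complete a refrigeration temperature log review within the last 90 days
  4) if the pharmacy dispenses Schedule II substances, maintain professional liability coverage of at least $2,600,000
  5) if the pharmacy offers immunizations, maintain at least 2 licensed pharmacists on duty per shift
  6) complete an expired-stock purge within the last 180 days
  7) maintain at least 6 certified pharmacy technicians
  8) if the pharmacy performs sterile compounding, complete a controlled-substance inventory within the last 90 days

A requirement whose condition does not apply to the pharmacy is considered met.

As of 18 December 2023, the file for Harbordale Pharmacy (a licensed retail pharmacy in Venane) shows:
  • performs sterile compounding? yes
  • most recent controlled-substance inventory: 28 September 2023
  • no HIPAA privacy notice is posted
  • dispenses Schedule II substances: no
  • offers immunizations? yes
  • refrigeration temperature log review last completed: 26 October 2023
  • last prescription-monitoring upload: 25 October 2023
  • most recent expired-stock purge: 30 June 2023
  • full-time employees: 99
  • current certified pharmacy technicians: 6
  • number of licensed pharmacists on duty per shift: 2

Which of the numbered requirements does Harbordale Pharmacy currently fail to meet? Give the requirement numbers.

1. HIPAA privacy notice absent → not met
2. prescription-monitoring upload 54 days ago vs limit 90 → met
3. refrigeration temperature log review 53 days ago vs limit 90 → met
4. condition 'dispenses Schedule II substances' does not hold → requirement n/a → met
5. condition 'offers immunizations' holds; licensed pharmacists on duty per shift 2 ≥ 2 → met
6. expired-stock purge 171 days ago vs limit 180 → met
7. certified pharmacy technicians 6 ≥ 6 → met
8. condition 'performs sterile compounding' holds; controlled-substance inventory 81 days ago vs limit 90 → met
Not met: 1

1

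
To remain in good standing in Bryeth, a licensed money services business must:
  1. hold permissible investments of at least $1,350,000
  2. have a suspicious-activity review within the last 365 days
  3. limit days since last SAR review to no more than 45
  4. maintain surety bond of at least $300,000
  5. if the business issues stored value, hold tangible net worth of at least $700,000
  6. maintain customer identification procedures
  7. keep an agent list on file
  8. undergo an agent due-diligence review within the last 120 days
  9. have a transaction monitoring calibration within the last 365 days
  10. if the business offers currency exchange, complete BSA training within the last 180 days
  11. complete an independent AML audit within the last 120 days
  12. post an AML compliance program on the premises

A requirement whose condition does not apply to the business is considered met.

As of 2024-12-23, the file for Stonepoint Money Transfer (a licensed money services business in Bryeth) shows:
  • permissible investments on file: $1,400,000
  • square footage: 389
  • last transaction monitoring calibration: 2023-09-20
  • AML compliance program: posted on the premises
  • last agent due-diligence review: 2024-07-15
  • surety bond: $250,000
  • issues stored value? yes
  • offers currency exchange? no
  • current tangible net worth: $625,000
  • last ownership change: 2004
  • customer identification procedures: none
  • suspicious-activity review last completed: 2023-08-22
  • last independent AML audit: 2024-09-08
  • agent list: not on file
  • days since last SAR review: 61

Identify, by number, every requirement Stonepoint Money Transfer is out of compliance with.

2, 3, 4, 5, 6, 7, 8, 9

1. permissible investments $1,400,000 ≥ $1,350,000 → met
2. suspicious-activity review 489 days ago vs limit 365 → not met
3. days since last SAR review 61 > 45 → not met
4. surety bond $250,000 < $300,000 → not met
5. condition 'issues stored value' holds; tangible net worth $625,000 < $700,000 → not met
6. customer identification procedures absent → not met
7. agent list absent → not met
8. agent due-diligence review 161 days ago vs limit 120 → not met
9. transaction monitoring calibration 460 days ago vs limit 365 → not met
10. condition 'offers currency exchange' does not hold → requirement n/a → met
11. independent AML audit 106 days ago vs limit 120 → met
12. AML compliance program present → met
Not met: 2, 3, 4, 5, 6, 7, 8, 9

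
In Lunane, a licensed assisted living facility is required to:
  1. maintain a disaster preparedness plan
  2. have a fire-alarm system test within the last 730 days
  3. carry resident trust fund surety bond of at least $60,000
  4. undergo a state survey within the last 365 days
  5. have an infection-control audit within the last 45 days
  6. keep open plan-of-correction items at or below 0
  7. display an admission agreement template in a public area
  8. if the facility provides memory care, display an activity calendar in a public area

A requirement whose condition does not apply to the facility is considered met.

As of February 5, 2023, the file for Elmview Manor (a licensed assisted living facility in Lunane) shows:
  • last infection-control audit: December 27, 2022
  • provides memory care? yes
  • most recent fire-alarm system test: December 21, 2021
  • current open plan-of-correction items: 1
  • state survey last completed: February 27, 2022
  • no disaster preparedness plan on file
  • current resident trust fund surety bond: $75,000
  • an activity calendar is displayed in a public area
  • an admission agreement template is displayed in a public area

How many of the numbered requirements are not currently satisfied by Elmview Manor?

2

1. disaster preparedness plan absent → not met
2. fire-alarm system test 411 days ago vs limit 730 → met
3. resident trust fund surety bond $75,000 ≥ $60,000 → met
4. state survey 343 days ago vs limit 365 → met
5. infection-control audit 40 days ago vs limit 45 → met
6. open plan-of-correction items 1 > 0 → not met
7. admission agreement template present → met
8. condition 'provides memory care' holds; activity calendar present → met
Not met: 2 of 8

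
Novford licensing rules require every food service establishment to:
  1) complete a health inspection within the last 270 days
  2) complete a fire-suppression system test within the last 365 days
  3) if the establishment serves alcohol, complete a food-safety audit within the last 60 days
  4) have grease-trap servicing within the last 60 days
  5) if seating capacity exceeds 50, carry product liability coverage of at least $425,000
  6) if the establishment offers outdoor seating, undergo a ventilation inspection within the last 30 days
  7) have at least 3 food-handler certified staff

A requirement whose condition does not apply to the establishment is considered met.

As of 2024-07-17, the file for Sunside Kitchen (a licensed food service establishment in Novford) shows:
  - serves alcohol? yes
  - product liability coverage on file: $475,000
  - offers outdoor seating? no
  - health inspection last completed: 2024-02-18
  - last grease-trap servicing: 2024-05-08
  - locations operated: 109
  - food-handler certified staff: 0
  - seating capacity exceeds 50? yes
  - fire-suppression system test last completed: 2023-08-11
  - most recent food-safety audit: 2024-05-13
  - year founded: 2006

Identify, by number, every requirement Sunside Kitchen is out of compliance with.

3, 4, 7

1. health inspection 150 days ago vs limit 270 → met
2. fire-suppression system test 341 days ago vs limit 365 → met
3. condition 'serves alcohol' holds; food-safety audit 65 days ago vs limit 60 → not met
4. grease-trap servicing 70 days ago vs limit 60 → not met
5. condition 'seating capacity exceeds 50' holds; product liability coverage $475,000 ≥ $425,000 → met
6. condition 'offers outdoor seating' does not hold → requirement n/a → met
7. food-handler certified staff 0 < 3 → not met
Not met: 3, 4, 7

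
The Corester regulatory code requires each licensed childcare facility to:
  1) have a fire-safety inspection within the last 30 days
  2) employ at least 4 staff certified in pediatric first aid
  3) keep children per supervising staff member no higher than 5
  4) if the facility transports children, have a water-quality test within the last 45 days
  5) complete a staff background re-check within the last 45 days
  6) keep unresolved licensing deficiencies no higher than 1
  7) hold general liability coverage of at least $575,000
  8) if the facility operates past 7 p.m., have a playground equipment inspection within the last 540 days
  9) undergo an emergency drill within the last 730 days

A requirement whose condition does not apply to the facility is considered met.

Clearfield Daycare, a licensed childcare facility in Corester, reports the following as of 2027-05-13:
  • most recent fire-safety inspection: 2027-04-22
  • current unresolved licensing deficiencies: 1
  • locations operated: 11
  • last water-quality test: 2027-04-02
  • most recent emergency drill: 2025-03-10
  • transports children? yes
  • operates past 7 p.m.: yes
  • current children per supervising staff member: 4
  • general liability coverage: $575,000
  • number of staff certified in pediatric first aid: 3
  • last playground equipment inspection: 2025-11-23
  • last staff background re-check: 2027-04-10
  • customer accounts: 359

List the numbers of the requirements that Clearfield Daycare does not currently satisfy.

1. fire-safety inspection 21 days ago vs limit 30 → met
2. staff certified in pediatric first aid 3 < 4 → not met
3. children per supervising staff member 4 ≤ 5 → met
4. condition 'transports children' holds; water-quality test 41 days ago vs limit 45 → met
5. staff background re-check 33 days ago vs limit 45 → met
6. unresolved licensing deficiencies 1 ≤ 1 → met
7. general liability coverage $575,000 ≥ $575,000 → met
8. condition 'operates past 7 p.m.' holds; playground equipment inspection 536 days ago vs limit 540 → met
9. emergency drill 794 days ago vs limit 730 → not met
Not met: 2, 9

2, 9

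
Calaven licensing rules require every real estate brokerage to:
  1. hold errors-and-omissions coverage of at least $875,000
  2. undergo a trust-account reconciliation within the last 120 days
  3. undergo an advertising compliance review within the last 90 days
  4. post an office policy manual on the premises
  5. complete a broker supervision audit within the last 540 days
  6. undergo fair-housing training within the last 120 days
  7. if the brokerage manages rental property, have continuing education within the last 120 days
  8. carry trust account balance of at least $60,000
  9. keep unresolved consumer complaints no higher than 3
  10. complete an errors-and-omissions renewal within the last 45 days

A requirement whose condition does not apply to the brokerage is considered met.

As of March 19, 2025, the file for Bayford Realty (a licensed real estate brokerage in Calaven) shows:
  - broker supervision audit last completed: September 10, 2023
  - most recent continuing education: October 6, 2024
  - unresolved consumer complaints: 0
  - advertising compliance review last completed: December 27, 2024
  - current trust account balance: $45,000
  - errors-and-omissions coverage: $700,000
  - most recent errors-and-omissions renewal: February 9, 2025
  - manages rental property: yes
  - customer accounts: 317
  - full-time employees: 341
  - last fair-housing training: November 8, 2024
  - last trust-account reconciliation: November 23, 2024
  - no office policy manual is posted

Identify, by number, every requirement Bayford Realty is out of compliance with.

1. errors-and-omissions coverage $700,000 < $875,000 → not met
2. trust-account reconciliation 116 days ago vs limit 120 → met
3. advertising compliance review 82 days ago vs limit 90 → met
4. office policy manual absent → not met
5. broker supervision audit 556 days ago vs limit 540 → not met
6. fair-housing training 131 days ago vs limit 120 → not met
7. condition 'manages rental property' holds; continuing education 164 days ago vs limit 120 → not met
8. trust account balance $45,000 < $60,000 → not met
9. unresolved consumer complaints 0 ≤ 3 → met
10. errors-and-omissions renewal 38 days ago vs limit 45 → met
Not met: 1, 4, 5, 6, 7, 8

1, 4, 5, 6, 7, 8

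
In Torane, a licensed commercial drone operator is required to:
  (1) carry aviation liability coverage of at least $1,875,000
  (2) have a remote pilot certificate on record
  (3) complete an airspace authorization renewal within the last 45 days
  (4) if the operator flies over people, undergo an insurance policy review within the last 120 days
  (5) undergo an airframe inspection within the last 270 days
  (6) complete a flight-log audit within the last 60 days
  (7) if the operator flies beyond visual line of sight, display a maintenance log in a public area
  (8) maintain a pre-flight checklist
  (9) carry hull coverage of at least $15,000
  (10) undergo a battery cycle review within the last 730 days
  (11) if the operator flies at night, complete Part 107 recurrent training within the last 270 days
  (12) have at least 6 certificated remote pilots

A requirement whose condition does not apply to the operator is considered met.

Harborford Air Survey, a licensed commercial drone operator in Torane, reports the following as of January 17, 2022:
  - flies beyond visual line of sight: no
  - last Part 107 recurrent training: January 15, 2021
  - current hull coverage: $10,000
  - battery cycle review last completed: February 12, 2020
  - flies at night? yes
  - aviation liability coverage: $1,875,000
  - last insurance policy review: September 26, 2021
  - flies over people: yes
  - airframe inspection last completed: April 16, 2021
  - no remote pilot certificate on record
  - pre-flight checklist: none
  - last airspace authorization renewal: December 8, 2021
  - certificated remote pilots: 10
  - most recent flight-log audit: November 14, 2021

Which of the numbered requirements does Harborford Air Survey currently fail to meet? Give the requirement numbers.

2, 5, 6, 8, 9, 11

1. aviation liability coverage $1,875,000 ≥ $1,875,000 → met
2. remote pilot certificate absent → not met
3. airspace authorization renewal 40 days ago vs limit 45 → met
4. condition 'flies over people' holds; insurance policy review 113 days ago vs limit 120 → met
5. airframe inspection 276 days ago vs limit 270 → not met
6. flight-log audit 64 days ago vs limit 60 → not met
7. condition 'flies beyond visual line of sight' does not hold → requirement n/a → met
8. pre-flight checklist absent → not met
9. hull coverage $10,000 < $15,000 → not met
10. battery cycle review 705 days ago vs limit 730 → met
11. condition 'flies at night' holds; Part 107 recurrent training 367 days ago vs limit 270 → not met
12. certificated remote pilots 10 ≥ 6 → met
Not met: 2, 5, 6, 8, 9, 11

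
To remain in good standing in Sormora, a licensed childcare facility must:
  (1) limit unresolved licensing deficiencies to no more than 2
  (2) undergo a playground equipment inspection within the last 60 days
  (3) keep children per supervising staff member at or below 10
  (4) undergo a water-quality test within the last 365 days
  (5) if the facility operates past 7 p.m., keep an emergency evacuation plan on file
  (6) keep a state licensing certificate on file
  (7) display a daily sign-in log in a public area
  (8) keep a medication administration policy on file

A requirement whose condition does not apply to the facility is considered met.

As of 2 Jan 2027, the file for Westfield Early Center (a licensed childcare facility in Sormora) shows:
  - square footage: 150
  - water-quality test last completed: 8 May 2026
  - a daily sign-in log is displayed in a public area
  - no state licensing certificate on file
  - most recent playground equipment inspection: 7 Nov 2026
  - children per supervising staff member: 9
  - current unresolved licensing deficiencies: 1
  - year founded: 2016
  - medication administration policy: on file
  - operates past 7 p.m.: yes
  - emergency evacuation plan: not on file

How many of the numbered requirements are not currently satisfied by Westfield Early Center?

2

1. unresolved licensing deficiencies 1 ≤ 2 → met
2. playground equipment inspection 56 days ago vs limit 60 → met
3. children per supervising staff member 9 ≤ 10 → met
4. water-quality test 239 days ago vs limit 365 → met
5. condition 'operates past 7 p.m.' holds; emergency evacuation plan absent → not met
6. state licensing certificate absent → not met
7. daily sign-in log present → met
8. medication administration policy present → met
Not met: 2 of 8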